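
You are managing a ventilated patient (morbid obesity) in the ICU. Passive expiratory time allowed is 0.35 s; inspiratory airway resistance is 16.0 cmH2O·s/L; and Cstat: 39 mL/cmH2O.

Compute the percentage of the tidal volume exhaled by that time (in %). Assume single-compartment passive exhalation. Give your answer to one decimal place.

42.9

τ = R × C = 16.0 × 39 mL/cmH2O = 16.0 × 0.039 L/cmH2O = 0.624 s.
Passive exhalation: V(t)/V₀ = e^(−t/τ) = e^(−0.35/0.624) = 0.5707.
Fraction exhaled = 1 − 0.5707 = 0.4293 → 42.93%.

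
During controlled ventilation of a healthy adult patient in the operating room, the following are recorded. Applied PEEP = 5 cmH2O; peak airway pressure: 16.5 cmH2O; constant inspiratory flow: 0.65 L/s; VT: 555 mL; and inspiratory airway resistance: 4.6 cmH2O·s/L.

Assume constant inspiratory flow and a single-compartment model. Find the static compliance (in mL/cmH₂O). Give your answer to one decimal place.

65.2

Equation of motion (constant flow): PIP = Vt/C + R·V̇ + PEEP.
Vt/C = PIP − R·V̇ − PEEP = 16.5 − 4.6×0.65 − 5 = 16.5 − 2.99 − 5 = 8.51 cmH2O.
C = Vt / 8.51 = 555 / 8.51 = 65.217 mL/cmH2O.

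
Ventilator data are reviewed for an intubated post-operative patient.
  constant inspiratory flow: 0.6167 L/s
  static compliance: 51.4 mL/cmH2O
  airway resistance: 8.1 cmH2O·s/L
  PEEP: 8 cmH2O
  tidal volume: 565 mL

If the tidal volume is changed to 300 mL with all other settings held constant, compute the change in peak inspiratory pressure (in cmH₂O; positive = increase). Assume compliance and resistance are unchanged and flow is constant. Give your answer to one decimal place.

-5.2

PIP = Vt/C + R·V̇ + PEEP (constant-flow equation of motion).
Only the elastic term changes: ΔPIP = ΔVt / C = (300 − 565) / 51.4 = -5.156 cmH2O.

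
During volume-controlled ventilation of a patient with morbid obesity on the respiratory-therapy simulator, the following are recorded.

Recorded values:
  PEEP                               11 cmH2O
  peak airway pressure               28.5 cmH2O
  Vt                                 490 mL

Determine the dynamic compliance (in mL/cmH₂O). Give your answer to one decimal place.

28.0

Dynamic compliance = Vt / (PIP − PEEP) = 490 / (28.5 − 11) = 490 / 17.5 = 28.0 mL/cmH2O.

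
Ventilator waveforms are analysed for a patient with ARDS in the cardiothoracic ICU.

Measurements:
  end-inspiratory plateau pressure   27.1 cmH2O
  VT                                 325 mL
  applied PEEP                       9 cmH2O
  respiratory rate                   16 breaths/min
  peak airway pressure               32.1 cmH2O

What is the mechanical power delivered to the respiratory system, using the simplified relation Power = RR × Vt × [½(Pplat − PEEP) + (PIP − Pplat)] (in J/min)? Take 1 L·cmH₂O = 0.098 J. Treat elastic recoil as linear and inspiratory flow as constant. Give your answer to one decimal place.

Per-breath work = Vt × [½(Pplat−PEEP) + (PIP−Pplat)] = 0.325 × [0.5×18.1 + 5.0] = 0.325 × 14.05 = 4.566 L·cmH2O.
Power = 16 × 4.566 = 73.056 L·cmH2O/min.
× 0.098 J/(L·cmH2O) → 7.159 J/min.

7.2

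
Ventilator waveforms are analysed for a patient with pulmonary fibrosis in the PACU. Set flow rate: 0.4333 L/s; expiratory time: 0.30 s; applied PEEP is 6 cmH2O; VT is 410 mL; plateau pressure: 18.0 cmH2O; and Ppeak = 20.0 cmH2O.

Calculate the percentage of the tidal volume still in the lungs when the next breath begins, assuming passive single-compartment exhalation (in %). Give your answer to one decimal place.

14.9

R = (PIP − Pplat)/V̇ = (20.0 − 18.0) / 0.4333 = 2.0/0.4333 = 4.616 cmH2O·s/L.
C = Vt/(Pplat − PEEP) = 410.0 / (18.0 − 6) = 410.0/12.0 = 34.167 mL/cmH2O.
τ = R × C = 4.616 × 0.03417 L/cmH2O = 0.1577 s.
Fraction remaining at end-expiration = e^(−Te/τ) = e^(−0.30/0.1577) = 0.1492 → 14.92%.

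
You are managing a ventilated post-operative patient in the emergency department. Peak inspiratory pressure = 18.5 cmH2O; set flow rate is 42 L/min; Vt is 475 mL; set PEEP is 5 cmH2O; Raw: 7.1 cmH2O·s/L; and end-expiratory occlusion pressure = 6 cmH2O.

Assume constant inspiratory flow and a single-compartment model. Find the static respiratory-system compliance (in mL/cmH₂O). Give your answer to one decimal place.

63.1

Flow: 42 L/min ÷ 60 = 0.7 L/s.
Total PEEP = 6 cmH2O (set 5 + intrinsic 1); this is the baseline alveolar pressure.
Equation of motion (constant flow): PIP = Vt/C + R·V̇ + PEEP.
Vt/C = PIP − R·V̇ − PEEP = 18.5 − 7.1×0.7 − 6 = 18.5 − 4.97 − 6 = 7.53 cmH2O.
C = Vt / 7.53 = 475 / 7.53 = 63.081 mL/cmH2O.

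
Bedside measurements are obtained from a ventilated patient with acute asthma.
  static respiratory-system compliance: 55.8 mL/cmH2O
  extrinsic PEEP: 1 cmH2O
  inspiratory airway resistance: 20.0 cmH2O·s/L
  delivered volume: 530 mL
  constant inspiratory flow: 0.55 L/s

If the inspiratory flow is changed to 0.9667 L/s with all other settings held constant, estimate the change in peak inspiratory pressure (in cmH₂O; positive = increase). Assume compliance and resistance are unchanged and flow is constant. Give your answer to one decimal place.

PIP = Vt/C + R·V̇ + PEEP (constant-flow equation of motion).
Only the resistive term changes: ΔPIP = R × ΔV̇ = 20.0 × (0.9667 − 0.55) = 20.0 × 0.4167 = 8.334 cmH2O.

8.3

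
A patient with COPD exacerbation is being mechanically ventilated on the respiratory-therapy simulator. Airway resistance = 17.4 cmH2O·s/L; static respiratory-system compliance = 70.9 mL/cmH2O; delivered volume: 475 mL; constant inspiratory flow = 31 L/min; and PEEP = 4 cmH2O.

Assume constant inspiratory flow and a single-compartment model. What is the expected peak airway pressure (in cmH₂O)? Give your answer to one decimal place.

19.7

Flow: 31 L/min ÷ 60 = 0.5167 L/s.
Equation of motion (constant flow): PIP = Vt/C + R·V̇ + PEEP.
PIP = 475/70.9 + 17.4×0.5167 + 4 = 6.7 + 8.991 + 4 = 19.691 cmH2O.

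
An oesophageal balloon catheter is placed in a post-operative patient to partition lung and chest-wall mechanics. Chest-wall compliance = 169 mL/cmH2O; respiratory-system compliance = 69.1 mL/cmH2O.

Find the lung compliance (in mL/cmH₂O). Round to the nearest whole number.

1/CL = 1/Crs − 1/Ccw.
1/CL = 1/69.1 − 1/169 = 0.008555.
CL = 116.89 mL/cmH2O.

117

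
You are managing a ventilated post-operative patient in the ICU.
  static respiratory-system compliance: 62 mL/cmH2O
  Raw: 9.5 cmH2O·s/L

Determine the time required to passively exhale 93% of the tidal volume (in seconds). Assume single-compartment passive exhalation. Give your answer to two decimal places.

1.57

τ = R × C = 9.5 × 62 mL/cmH2O = 9.5 × 0.062 L/cmH2O = 0.589 s.
Exhaled fraction f = 1 − e^(−t/τ) → t = −τ·ln(1 − f) = −0.589·ln(0.07) = 1.566 s.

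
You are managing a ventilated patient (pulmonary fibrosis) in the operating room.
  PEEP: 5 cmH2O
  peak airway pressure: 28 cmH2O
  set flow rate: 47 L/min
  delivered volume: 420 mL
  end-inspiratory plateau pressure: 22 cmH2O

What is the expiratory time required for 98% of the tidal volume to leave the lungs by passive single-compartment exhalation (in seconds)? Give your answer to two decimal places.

0.74

Flow: 47 L/min ÷ 60 = 0.7833 L/s.
R = (PIP − Pplat)/V̇ = (28 − 22) / 0.7833 = 6.0/0.7833 = 7.66 cmH2O·s/L.
C = Vt/(Pplat − PEEP) = 420.0 / (22 − 5) = 420.0/17.0 = 24.706 mL/cmH2O.
τ = R × C = 7.66 × 0.02471 L/cmH2O = 0.1893 s.
t = −τ·ln(1 − 0.98) = −0.1893·ln(0.02) = 0.7405 s.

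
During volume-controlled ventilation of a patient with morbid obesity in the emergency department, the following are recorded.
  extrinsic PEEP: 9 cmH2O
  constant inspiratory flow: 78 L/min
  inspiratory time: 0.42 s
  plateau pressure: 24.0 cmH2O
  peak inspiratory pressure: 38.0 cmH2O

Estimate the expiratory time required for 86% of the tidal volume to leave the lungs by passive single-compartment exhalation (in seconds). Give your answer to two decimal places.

0.77

Flow: 78 L/min ÷ 60 = 1.3 L/s.
Vt = flow × Ti = 1.3 L/s × 0.42 s × 1000 mL/L = 546.0 mL.
R = (PIP − Pplat)/V̇ = (38.0 − 24.0) / 1.3 = 14.0/1.3 = 10.769 cmH2O·s/L.
C = Vt/(Pplat − PEEP) = 546.0 / (24.0 − 9) = 546.0/15.0 = 36.4 mL/cmH2O.
τ = R × C = 10.769 × 0.0364 L/cmH2O = 0.392 s.
t = −τ·ln(1 − 0.86) = −0.392·ln(0.14) = 0.7707 s.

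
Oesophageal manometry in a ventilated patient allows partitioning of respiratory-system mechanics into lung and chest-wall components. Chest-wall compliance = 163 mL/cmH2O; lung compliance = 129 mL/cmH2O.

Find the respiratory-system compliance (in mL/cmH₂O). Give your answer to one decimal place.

72.0

Lung and chest wall are elastances in series: 1/Crs = 1/CL + 1/Ccw.
1/Crs = 1/129 + 1/163 = 0.01389.
Crs = 71.994 mL/cmH2O.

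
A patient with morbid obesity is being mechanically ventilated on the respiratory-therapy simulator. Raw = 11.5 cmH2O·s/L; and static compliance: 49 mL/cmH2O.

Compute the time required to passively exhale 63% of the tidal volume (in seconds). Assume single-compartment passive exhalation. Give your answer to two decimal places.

0.56

τ = R × C = 11.5 × 49 mL/cmH2O = 11.5 × 0.049 L/cmH2O = 0.5635 s.
Exhaled fraction f = 1 − e^(−t/τ) → t = −τ·ln(1 − f) = −0.5635·ln(0.37) = 0.5603 s.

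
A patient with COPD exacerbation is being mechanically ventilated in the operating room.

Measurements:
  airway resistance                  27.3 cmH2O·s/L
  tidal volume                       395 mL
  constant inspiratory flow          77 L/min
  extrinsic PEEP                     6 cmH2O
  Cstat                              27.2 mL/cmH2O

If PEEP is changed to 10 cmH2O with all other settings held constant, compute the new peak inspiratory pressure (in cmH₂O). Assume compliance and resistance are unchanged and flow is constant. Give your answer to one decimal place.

59.6

Flow: 77 L/min ÷ 60 = 1.2833 L/s.
PIP = Vt/C + R·V̇ + PEEP (constant-flow equation of motion).
Only the baseline term changes: ΔPIP = ΔPEEP = 10 − 6 = 4.0 cmH2O.
Original PIP = 395/27.2 + 27.3×1.2833 + 6 = 55.556 cmH2O; new PIP = 55.556 + (4.0) = 59.556 cmH2O.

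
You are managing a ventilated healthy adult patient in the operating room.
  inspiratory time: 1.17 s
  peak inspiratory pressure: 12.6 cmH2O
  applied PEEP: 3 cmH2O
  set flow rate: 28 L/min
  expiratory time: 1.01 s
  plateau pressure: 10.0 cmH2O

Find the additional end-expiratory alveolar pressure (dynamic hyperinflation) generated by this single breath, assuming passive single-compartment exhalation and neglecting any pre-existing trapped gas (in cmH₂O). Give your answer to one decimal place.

Flow: 28 L/min ÷ 60 = 0.4667 L/s.
Vt = flow × Ti = 0.4667 L/s × 1.17 s × 1000 mL/L = 546.04 mL.
R = (PIP − Pplat)/V̇ = (12.6 − 10.0) / 0.4667 = 2.6/0.4667 = 5.571 cmH2O·s/L.
C = Vt/(Pplat − PEEP) = 546.04 / (10.0 − 3) = 546.04/7.0 = 78.006 mL/cmH2O.
τ = R × C = 5.571 × 0.07801 L/cmH2O = 0.4346 s.
Fraction remaining = e^(−Te/τ) = e^(−1.01/0.4346) = 0.09788; trapped volume = 546.04 × 0.09788 = 53.446 mL.
Additional alveolar pressure from trapping ≈ V_trapped / C = 53.446 / 78.006 = 0.6852 cmH2O.

0.7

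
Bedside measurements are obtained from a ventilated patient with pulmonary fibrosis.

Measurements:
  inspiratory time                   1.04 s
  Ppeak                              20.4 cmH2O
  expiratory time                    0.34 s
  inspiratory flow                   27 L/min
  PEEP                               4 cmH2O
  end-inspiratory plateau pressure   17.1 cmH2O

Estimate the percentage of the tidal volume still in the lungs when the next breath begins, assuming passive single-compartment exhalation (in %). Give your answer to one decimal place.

Flow: 27 L/min ÷ 60 = 0.45 L/s.
Vt = flow × Ti = 0.45 L/s × 1.04 s × 1000 mL/L = 468.0 mL.
R = (PIP − Pplat)/V̇ = (20.4 − 17.1) / 0.45 = 3.3/0.45 = 7.333 cmH2O·s/L.
C = Vt/(Pplat − PEEP) = 468.0 / (17.1 − 4) = 468.0/13.1 = 35.725 mL/cmH2O.
τ = R × C = 7.333 × 0.03573 L/cmH2O = 0.262 s.
Fraction remaining at end-expiration = e^(−Te/τ) = e^(−0.34/0.262) = 0.2732 → 27.32%.

27.3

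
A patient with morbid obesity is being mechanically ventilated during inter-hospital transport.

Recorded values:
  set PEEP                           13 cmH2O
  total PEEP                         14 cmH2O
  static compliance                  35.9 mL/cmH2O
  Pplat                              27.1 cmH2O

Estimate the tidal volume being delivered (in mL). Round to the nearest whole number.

End-expiratory occlusion gives total PEEP = 14 cmH2O (intrinsic PEEP = 14 − 13 = 1). Use total PEEP for the elastic gradient.
Vt = Cstat × (Pplat − PEEPtotal) = 35.9 × (27.1 − 14) = 35.9 × 13.1 = 470.29 mL.

470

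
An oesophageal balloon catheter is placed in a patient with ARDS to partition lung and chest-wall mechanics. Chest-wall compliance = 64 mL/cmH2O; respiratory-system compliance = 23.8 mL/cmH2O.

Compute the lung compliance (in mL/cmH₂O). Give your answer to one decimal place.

37.9

1/CL = 1/Crs − 1/Ccw.
1/CL = 1/23.8 − 1/64 = 0.02639.
CL = 37.893 mL/cmH2O.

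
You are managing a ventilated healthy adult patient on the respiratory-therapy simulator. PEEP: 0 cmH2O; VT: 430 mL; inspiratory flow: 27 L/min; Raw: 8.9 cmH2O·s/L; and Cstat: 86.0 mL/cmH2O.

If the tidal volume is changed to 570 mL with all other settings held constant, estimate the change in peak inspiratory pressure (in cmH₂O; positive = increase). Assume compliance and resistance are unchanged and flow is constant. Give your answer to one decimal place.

1.6

PIP = Vt/C + R·V̇ + PEEP (constant-flow equation of motion).
Only the elastic term changes: ΔPIP = ΔVt / C = (570 − 430) / 86.0 = 1.628 cmH2O.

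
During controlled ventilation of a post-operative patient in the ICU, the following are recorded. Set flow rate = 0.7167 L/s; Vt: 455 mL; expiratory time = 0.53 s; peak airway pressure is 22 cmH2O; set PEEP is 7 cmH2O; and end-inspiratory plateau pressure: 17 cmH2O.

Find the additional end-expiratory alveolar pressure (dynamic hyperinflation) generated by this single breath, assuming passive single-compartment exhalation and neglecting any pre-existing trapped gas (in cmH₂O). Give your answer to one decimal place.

1.9

R = (PIP − Pplat)/V̇ = (22 − 17) / 0.7167 = 5.0/0.7167 = 6.976 cmH2O·s/L.
C = Vt/(Pplat − PEEP) = 455.0 / (17 − 7) = 455.0/10.0 = 45.5 mL/cmH2O.
τ = R × C = 6.976 × 0.0455 L/cmH2O = 0.3174 s.
Fraction remaining = e^(−Te/τ) = e^(−0.53/0.3174) = 0.1883; trapped volume = 455.0 × 0.1883 = 85.677 mL.
Additional alveolar pressure from trapping ≈ V_trapped / C = 85.677 / 45.5 = 1.883 cmH2O.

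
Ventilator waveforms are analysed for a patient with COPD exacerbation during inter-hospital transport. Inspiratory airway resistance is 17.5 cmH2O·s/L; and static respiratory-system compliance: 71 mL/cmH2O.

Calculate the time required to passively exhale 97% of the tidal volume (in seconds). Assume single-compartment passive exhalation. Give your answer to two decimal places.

τ = R × C = 17.5 × 71 mL/cmH2O = 17.5 × 0.071 L/cmH2O = 1.243 s.
Exhaled fraction f = 1 − e^(−t/τ) → t = −τ·ln(1 − f) = −1.243·ln(0.03) = 4.359 s.

4.36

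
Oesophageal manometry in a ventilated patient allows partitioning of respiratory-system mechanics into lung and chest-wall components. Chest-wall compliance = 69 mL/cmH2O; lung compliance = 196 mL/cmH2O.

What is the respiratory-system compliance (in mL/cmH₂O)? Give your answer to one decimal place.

Lung and chest wall are elastances in series: 1/Crs = 1/CL + 1/Ccw.
1/Crs = 1/196 + 1/69 = 0.01959.
Crs = 51.046 mL/cmH2O.

51.0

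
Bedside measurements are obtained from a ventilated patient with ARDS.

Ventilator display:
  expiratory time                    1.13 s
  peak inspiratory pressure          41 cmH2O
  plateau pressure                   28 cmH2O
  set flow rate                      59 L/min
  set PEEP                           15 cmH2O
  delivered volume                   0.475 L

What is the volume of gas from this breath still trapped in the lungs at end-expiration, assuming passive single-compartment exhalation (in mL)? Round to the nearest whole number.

Flow: 59 L/min ÷ 60 = 0.9833 L/s.
R = (PIP − Pplat)/V̇ = (41 − 28) / 0.9833 = 13.0/0.9833 = 13.221 cmH2O·s/L.
C = Vt/(Pplat − PEEP) = 475.0 / (28 − 15) = 475.0/13.0 = 36.538 mL/cmH2O.
τ = R × C = 13.221 × 0.03654 L/cmH2O = 0.4831 s.
Fraction remaining = e^(−Te/τ) = e^(−1.13/0.4831) = 0.09642.
Trapped volume = 475.0 × 0.09642 = 45.8 mL.

46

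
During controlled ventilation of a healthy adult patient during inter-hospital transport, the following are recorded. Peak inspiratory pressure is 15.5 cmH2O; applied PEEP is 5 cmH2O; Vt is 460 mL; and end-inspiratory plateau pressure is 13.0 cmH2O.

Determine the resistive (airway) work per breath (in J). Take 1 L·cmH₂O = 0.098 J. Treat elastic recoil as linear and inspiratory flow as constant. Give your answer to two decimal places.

With constant inspiratory flow the resistive pressure is constant at PIP − Pplat = 15.5 − 13.0 = 2.5 cmH2O, so resistive work = 2.5 × 0.460 = 1.15 L·cmH2O.
× 0.098 J/(L·cmH2O) → 0.1127 J.

0.11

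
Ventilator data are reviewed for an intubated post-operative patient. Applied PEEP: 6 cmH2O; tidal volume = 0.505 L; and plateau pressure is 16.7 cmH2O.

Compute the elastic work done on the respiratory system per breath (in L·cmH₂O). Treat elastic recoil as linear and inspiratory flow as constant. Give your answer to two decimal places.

Elastic work ≈ ½ × (Pplat − PEEP) × Vt = 0.5 × (16.7 − 6) × 0.505 L = 0.5 × 10.7 × 0.505 = 2.702 L·cmH2O.

2.70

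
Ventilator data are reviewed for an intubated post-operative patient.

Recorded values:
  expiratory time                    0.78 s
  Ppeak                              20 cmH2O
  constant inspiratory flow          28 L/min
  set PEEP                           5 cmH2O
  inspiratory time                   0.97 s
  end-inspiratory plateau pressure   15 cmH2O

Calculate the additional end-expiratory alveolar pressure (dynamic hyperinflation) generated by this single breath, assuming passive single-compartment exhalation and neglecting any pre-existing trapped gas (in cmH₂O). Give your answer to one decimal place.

Flow: 28 L/min ÷ 60 = 0.4667 L/s.
Vt = flow × Ti = 0.4667 L/s × 0.97 s × 1000 mL/L = 452.7 mL.
R = (PIP − Pplat)/V̇ = (20 − 15) / 0.4667 = 5.0/0.4667 = 10.714 cmH2O·s/L.
C = Vt/(Pplat − PEEP) = 452.7 / (15 − 5) = 452.7/10.0 = 45.27 mL/cmH2O.
τ = R × C = 10.714 × 0.04527 L/cmH2O = 0.485 s.
Fraction remaining = e^(−Te/τ) = e^(−0.78/0.485) = 0.2002; trapped volume = 452.7 × 0.2002 = 90.631 mL.
Additional alveolar pressure from trapping ≈ V_trapped / C = 90.631 / 45.27 = 2.002 cmH2O.

2.0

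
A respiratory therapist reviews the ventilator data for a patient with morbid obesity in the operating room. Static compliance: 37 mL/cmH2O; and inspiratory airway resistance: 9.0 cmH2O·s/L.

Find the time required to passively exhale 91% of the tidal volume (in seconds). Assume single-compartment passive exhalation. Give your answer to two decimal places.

τ = R × C = 9.0 × 37 mL/cmH2O = 9.0 × 0.037 L/cmH2O = 0.333 s.
Exhaled fraction f = 1 − e^(−t/τ) → t = −τ·ln(1 − f) = −0.333·ln(0.09) = 0.8018 s.

0.80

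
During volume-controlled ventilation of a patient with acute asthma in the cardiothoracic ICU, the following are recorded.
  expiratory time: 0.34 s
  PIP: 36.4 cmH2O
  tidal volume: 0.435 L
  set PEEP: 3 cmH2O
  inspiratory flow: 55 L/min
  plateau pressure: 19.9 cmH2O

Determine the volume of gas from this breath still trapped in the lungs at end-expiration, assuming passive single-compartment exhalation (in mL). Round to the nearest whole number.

Flow: 55 L/min ÷ 60 = 0.9167 L/s.
R = (PIP − Pplat)/V̇ = (36.4 − 19.9) / 0.9167 = 16.5/0.9167 = 17.999 cmH2O·s/L.
C = Vt/(Pplat − PEEP) = 435.0 / (19.9 − 3) = 435.0/16.9 = 25.74 mL/cmH2O.
τ = R × C = 17.999 × 0.02574 L/cmH2O = 0.4633 s.
Fraction remaining = e^(−Te/τ) = e^(−0.34/0.4633) = 0.48.
Trapped volume = 435.0 × 0.48 = 208.8 mL.

209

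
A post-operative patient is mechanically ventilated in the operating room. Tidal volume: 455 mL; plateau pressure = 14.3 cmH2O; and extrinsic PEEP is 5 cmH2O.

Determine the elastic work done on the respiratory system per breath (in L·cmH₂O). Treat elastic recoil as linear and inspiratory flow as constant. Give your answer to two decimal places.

Elastic work ≈ ½ × (Pplat − PEEP) × Vt = 0.5 × (14.3 − 5) × 0.455 L = 0.5 × 9.3 × 0.455 = 2.116 L·cmH2O.

2.12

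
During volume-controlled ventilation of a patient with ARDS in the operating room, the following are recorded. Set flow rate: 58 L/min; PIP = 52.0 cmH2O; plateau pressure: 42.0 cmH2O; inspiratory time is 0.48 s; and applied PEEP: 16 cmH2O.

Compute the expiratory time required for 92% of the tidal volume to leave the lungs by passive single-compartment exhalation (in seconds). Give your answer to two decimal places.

0.47

Flow: 58 L/min ÷ 60 = 0.9667 L/s.
Vt = flow × Ti = 0.9667 L/s × 0.48 s × 1000 mL/L = 464.02 mL.
R = (PIP − Pplat)/V̇ = (52.0 − 42.0) / 0.9667 = 10.0/0.9667 = 10.344 cmH2O·s/L.
C = Vt/(Pplat − PEEP) = 464.02 / (42.0 − 16) = 464.02/26.0 = 17.847 mL/cmH2O.
τ = R × C = 10.344 × 0.01785 L/cmH2O = 0.1846 s.
t = −τ·ln(1 − 0.92) = −0.1846·ln(0.08) = 0.4662 s.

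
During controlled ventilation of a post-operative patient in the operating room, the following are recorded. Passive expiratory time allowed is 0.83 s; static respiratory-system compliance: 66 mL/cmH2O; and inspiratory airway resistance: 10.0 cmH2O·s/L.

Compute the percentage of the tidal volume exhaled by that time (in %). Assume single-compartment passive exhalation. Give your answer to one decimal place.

71.6

τ = R × C = 10.0 × 66 mL/cmH2O = 10.0 × 0.066 L/cmH2O = 0.66 s.
Passive exhalation: V(t)/V₀ = e^(−t/τ) = e^(−0.83/0.66) = 0.2843.
Fraction exhaled = 1 − 0.2843 = 0.7157 → 71.57%.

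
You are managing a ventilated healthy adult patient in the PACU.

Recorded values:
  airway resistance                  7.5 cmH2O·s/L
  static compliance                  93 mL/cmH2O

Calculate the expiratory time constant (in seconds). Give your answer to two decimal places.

0.70

τ = R × C = 7.5 × 93 mL/cmH2O = 7.5 × 0.093 L/cmH2O = 0.6975 s.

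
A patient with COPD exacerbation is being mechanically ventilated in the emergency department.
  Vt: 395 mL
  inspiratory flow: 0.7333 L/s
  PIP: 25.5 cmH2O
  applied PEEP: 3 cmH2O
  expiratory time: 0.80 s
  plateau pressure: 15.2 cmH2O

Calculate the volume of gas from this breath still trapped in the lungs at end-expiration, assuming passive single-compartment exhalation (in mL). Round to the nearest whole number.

68

R = (PIP − Pplat)/V̇ = (25.5 − 15.2) / 0.7333 = 10.3/0.7333 = 14.046 cmH2O·s/L.
C = Vt/(Pplat − PEEP) = 395.0 / (15.2 − 3) = 395.0/12.2 = 32.377 mL/cmH2O.
τ = R × C = 14.046 × 0.03238 L/cmH2O = 0.4548 s.
Fraction remaining = e^(−Te/τ) = e^(−0.80/0.4548) = 0.1722.
Trapped volume = 395.0 × 0.1722 = 68.019 mL.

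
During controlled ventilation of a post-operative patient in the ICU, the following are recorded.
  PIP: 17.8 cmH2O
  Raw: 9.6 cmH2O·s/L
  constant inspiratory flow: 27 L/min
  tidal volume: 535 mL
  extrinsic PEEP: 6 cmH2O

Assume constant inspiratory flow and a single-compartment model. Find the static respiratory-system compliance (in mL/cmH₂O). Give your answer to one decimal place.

71.5

Flow: 27 L/min ÷ 60 = 0.45 L/s.
Equation of motion (constant flow): PIP = Vt/C + R·V̇ + PEEP.
Vt/C = PIP − R·V̇ − PEEP = 17.8 − 9.6×0.45 − 6 = 17.8 − 4.32 − 6 = 7.48 cmH2O.
C = Vt / 7.48 = 535 / 7.48 = 71.524 mL/cmH2O.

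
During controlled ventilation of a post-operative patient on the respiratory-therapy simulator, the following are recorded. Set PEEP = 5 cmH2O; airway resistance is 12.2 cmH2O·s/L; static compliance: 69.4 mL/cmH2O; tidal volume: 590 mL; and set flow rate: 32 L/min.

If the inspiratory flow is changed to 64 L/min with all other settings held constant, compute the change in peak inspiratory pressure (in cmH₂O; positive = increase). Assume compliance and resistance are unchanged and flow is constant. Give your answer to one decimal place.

6.5

Flow: 32 L/min ÷ 60 = 0.5333 L/s.
New flow: 64 L/min ÷ 60 = 1.0667 L/s.
PIP = Vt/C + R·V̇ + PEEP (constant-flow equation of motion).
Only the resistive term changes: ΔPIP = R × ΔV̇ = 12.2 × (1.0667 − 0.5333) = 12.2 × 0.5334 = 6.507 cmH2O.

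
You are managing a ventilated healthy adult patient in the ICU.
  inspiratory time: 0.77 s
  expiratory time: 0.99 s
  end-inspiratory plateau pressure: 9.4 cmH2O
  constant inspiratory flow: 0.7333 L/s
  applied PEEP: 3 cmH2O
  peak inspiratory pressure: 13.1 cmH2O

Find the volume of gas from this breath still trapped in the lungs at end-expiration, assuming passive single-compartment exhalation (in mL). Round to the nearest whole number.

Vt = flow × Ti = 0.7333 L/s × 0.77 s × 1000 mL/L = 564.64 mL.
R = (PIP − Pplat)/V̇ = (13.1 − 9.4) / 0.7333 = 3.7/0.7333 = 5.046 cmH2O·s/L.
C = Vt/(Pplat − PEEP) = 564.64 / (9.4 − 3) = 564.64/6.4 = 88.225 mL/cmH2O.
τ = R × C = 5.046 × 0.08823 L/cmH2O = 0.4452 s.
Fraction remaining = e^(−Te/τ) = e^(−0.99/0.4452) = 0.1082.
Trapped volume = 564.64 × 0.1082 = 61.094 mL.

61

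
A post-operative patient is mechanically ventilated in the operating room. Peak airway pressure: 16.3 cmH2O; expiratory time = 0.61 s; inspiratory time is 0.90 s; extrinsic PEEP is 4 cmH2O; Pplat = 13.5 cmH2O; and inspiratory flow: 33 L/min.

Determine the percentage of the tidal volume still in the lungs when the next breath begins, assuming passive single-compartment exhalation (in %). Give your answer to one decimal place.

10.0

Flow: 33 L/min ÷ 60 = 0.55 L/s.
Vt = flow × Ti = 0.55 L/s × 0.90 s × 1000 mL/L = 495.0 mL.
R = (PIP − Pplat)/V̇ = (16.3 − 13.5) / 0.55 = 2.8/0.55 = 5.091 cmH2O·s/L.
C = Vt/(Pplat − PEEP) = 495.0 / (13.5 − 4) = 495.0/9.5 = 52.105 mL/cmH2O.
τ = R × C = 5.091 × 0.05211 L/cmH2O = 0.2653 s.
Fraction remaining at end-expiration = e^(−Te/τ) = e^(−0.61/0.2653) = 0.1003 → 10.03%.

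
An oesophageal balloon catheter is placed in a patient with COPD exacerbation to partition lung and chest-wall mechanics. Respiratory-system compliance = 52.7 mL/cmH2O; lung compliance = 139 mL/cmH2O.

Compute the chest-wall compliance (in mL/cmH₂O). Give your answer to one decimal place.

1/Ccw = 1/Crs − 1/CL.
1/Ccw = 1/52.7 − 1/139 = 0.01178.
Ccw = 84.89 mL/cmH2O.

84.9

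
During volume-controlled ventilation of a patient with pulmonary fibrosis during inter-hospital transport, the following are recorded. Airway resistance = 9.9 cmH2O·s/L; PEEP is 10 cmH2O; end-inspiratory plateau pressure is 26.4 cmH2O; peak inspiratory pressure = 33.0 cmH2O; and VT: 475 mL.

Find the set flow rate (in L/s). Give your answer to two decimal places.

flow = (PIP − Pplat) / Raw = 6.6 / 9.9 = 0.6667 L/s.

0.67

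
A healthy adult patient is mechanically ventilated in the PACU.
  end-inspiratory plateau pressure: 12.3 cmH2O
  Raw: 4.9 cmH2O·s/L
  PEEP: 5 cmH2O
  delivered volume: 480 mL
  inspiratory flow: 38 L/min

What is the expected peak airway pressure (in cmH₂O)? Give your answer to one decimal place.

Flow: 38 L/min ÷ 60 = 0.6333 L/s.
PIP = Pplat + Raw × flow = 12.3 + 4.9 × 0.6333 = 12.3 + 3.103 = 15.403 cmH2O.

15.4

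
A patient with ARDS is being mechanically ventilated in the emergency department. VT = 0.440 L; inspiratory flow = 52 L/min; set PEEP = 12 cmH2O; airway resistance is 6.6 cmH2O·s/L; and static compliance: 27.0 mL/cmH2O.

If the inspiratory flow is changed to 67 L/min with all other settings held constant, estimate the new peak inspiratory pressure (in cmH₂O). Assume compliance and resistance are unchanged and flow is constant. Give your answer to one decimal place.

35.7

Flow: 52 L/min ÷ 60 = 0.8667 L/s.
New flow: 67 L/min ÷ 60 = 1.1167 L/s.
PIP = Vt/C + R·V̇ + PEEP (constant-flow equation of motion).
Only the resistive term changes: ΔPIP = R × ΔV̇ = 6.6 × (1.1167 − 0.8667) = 6.6 × 0.25 = 1.65 cmH2O.
Original PIP = 440/27.0 + 6.6×0.8667 + 12 = 34.017 cmH2O; new PIP = 34.017 + (1.65) = 35.667 cmH2O.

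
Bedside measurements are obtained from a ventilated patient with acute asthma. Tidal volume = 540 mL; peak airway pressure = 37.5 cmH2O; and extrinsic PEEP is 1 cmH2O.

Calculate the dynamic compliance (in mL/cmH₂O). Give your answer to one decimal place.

14.8

Dynamic compliance = Vt / (PIP − PEEP) = 540 / (37.5 − 1) = 540 / 36.5 = 14.795 mL/cmH2O.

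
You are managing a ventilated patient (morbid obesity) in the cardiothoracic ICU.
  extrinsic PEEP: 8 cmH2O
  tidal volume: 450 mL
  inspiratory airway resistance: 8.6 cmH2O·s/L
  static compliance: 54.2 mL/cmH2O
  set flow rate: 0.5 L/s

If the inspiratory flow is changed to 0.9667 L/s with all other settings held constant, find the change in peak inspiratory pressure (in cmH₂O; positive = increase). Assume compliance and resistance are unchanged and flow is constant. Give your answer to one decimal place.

4.0

PIP = Vt/C + R·V̇ + PEEP (constant-flow equation of motion).
Only the resistive term changes: ΔPIP = R × ΔV̇ = 8.6 × (0.9667 − 0.5) = 8.6 × 0.4667 = 4.014 cmH2O.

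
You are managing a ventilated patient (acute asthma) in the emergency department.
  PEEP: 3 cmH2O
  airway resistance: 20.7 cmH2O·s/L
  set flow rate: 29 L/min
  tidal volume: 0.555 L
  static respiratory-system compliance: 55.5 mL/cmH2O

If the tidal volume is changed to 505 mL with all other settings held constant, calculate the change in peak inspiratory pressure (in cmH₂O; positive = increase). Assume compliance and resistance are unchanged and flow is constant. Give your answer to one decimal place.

-0.9

PIP = Vt/C + R·V̇ + PEEP (constant-flow equation of motion).
Only the elastic term changes: ΔPIP = ΔVt / C = (505 − 555) / 55.5 = -0.9009 cmH2O.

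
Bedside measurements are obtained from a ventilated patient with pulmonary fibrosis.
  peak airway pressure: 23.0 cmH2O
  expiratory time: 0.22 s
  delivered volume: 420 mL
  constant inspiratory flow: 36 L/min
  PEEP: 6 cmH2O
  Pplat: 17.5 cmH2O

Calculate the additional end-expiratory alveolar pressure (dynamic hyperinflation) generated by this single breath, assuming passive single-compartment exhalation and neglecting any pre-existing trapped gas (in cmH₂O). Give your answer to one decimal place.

Flow: 36 L/min ÷ 60 = 0.6 L/s.
R = (PIP − Pplat)/V̇ = (23.0 − 17.5) / 0.6 = 5.5/0.6 = 9.167 cmH2O·s/L.
C = Vt/(Pplat − PEEP) = 420.0 / (17.5 − 6) = 420.0/11.5 = 36.522 mL/cmH2O.
τ = R × C = 9.167 × 0.03652 L/cmH2O = 0.3348 s.
Fraction remaining = e^(−Te/τ) = e^(−0.22/0.3348) = 0.5183; trapped volume = 420.0 × 0.5183 = 217.69 mL.
Additional alveolar pressure from trapping ≈ V_trapped / C = 217.69 / 36.522 = 5.961 cmH2O.

6.0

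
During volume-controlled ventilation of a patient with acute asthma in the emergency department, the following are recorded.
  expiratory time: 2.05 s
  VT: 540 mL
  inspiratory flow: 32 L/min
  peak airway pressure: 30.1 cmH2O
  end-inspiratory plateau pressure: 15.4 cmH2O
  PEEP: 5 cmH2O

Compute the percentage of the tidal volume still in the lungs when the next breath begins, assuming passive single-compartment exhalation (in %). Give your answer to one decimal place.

23.9

Flow: 32 L/min ÷ 60 = 0.5333 L/s.
R = (PIP − Pplat)/V̇ = (30.1 − 15.4) / 0.5333 = 14.7/0.5333 = 27.564 cmH2O·s/L.
C = Vt/(Pplat − PEEP) = 540.0 / (15.4 − 5) = 540.0/10.4 = 51.923 mL/cmH2O.
τ = R × C = 27.564 × 0.05192 L/cmH2O = 1.431 s.
Fraction remaining at end-expiration = e^(−Te/τ) = e^(−2.05/1.431) = 0.2387 → 23.87%.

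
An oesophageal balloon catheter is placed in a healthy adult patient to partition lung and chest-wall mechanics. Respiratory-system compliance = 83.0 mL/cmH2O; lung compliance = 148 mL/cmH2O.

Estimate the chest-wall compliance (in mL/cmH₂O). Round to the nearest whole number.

1/Ccw = 1/Crs − 1/CL.
1/Ccw = 1/83.0 − 1/148 = 0.005291.
Ccw = 189.0 mL/cmH2O.

189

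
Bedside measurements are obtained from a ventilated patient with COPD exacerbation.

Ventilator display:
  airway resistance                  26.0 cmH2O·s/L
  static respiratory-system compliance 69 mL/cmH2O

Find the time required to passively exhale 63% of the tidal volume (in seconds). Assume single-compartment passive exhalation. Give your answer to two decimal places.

1.78

τ = R × C = 26.0 × 69 mL/cmH2O = 26.0 × 0.069 L/cmH2O = 1.794 s.
Exhaled fraction f = 1 − e^(−t/τ) → t = −τ·ln(1 − f) = −1.794·ln(0.37) = 1.784 s.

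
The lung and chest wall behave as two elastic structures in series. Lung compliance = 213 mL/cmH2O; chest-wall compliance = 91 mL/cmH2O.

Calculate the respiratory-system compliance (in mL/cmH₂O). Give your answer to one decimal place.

63.8

Lung and chest wall are elastances in series: 1/Crs = 1/CL + 1/Ccw.
1/Crs = 1/213 + 1/91 = 0.01568.
Crs = 63.776 mL/cmH2O.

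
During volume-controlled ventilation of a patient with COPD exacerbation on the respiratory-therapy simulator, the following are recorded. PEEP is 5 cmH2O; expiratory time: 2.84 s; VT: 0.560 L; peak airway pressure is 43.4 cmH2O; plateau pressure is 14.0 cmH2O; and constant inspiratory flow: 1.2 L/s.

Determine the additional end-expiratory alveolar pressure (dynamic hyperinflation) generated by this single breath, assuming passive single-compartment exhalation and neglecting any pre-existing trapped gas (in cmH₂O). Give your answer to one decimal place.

R = (PIP − Pplat)/V̇ = (43.4 − 14.0) / 1.2 = 29.4/1.2 = 24.5 cmH2O·s/L.
C = Vt/(Pplat − PEEP) = 560.0 / (14.0 − 5) = 560.0/9.0 = 62.222 mL/cmH2O.
τ = R × C = 24.5 × 0.06222 L/cmH2O = 1.524 s.
Fraction remaining = e^(−Te/τ) = e^(−2.84/1.524) = 0.1551; trapped volume = 560.0 × 0.1551 = 86.856 mL.
Additional alveolar pressure from trapping ≈ V_trapped / C = 86.856 / 62.222 = 1.396 cmH2O.

1.4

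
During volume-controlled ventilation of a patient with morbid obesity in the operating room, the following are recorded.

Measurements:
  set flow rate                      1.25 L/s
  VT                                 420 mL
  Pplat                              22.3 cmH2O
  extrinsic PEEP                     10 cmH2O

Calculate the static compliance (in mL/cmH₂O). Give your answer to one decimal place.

Cstat = Vt / (Pplat − PEEP) = 420 / (22.3 − 10) = 420 / 12.3 = 34.146 mL/cmH2O.

34.1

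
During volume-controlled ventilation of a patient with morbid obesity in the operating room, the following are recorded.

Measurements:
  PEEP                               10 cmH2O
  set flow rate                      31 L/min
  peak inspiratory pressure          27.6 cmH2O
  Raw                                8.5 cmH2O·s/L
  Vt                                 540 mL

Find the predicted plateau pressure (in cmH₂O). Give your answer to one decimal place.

Flow: 31 L/min ÷ 60 = 0.5167 L/s.
Pplat = PIP − Raw × flow = 27.6 − 8.5 × 0.5167 = 27.6 − 4.392 = 23.208 cmH2O.

23.2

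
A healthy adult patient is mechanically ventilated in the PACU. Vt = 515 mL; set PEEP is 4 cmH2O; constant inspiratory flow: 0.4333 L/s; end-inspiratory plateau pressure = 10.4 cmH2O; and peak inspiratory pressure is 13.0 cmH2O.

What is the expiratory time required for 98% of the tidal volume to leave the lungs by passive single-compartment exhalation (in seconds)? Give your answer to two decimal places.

R = (PIP − Pplat)/V̇ = (13.0 − 10.4) / 0.4333 = 2.6/0.4333 = 6.0 cmH2O·s/L.
C = Vt/(Pplat − PEEP) = 515.0 / (10.4 − 4) = 515.0/6.4 = 80.469 mL/cmH2O.
τ = R × C = 6.0 × 0.08047 L/cmH2O = 0.4828 s.
t = −τ·ln(1 − 0.98) = −0.4828·ln(0.02) = 1.889 s.

1.89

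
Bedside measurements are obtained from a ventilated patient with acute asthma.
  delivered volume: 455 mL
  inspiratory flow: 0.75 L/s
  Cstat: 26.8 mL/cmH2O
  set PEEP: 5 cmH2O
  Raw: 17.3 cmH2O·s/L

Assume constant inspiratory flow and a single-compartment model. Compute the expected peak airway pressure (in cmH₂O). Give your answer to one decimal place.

Equation of motion (constant flow): PIP = Vt/C + R·V̇ + PEEP.
PIP = 455/26.8 + 17.3×0.75 + 5 = 16.978 + 12.975 + 5 = 34.953 cmH2O.

35.0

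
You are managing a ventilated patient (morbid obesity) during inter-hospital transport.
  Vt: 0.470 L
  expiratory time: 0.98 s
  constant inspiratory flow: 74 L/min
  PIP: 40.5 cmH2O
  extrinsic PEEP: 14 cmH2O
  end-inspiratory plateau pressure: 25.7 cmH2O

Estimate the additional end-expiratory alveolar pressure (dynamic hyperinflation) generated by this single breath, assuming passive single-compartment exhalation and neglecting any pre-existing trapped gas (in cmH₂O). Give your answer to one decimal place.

Flow: 74 L/min ÷ 60 = 1.2333 L/s.
R = (PIP − Pplat)/V̇ = (40.5 − 25.7) / 1.2333 = 14.8/1.2333 = 12.0 cmH2O·s/L.
C = Vt/(Pplat − PEEP) = 470.0 / (25.7 − 14) = 470.0/11.7 = 40.171 mL/cmH2O.
τ = R × C = 12.0 × 0.04017 L/cmH2O = 0.482 s.
Fraction remaining = e^(−Te/τ) = e^(−0.98/0.482) = 0.1309; trapped volume = 470.0 × 0.1309 = 61.523 mL.
Additional alveolar pressure from trapping ≈ V_trapped / C = 61.523 / 40.171 = 1.532 cmH2O.

1.5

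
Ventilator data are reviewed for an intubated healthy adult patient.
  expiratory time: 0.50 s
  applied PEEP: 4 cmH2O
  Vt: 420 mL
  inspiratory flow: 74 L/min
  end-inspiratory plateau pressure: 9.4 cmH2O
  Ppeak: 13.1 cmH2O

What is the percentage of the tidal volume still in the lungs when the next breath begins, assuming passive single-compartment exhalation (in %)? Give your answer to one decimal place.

11.7

Flow: 74 L/min ÷ 60 = 1.2333 L/s.
R = (PIP − Pplat)/V̇ = (13.1 − 9.4) / 1.2333 = 3.7/1.2333 = 3.0 cmH2O·s/L.
C = Vt/(Pplat − PEEP) = 420.0 / (9.4 − 4) = 420.0/5.4 = 77.778 mL/cmH2O.
τ = R × C = 3.0 × 0.07778 L/cmH2O = 0.2333 s.
Fraction remaining at end-expiration = e^(−Te/τ) = e^(−0.50/0.2333) = 0.1173 → 11.73%.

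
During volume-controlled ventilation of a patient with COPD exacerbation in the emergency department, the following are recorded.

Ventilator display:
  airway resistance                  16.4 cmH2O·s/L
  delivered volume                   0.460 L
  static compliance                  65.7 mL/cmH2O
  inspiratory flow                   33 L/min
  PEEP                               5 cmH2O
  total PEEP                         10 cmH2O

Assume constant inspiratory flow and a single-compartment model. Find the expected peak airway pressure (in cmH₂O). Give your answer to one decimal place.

26.0

Flow: 33 L/min ÷ 60 = 0.55 L/s.
Total PEEP = 10 cmH2O (set 5 + intrinsic 5); this is the baseline alveolar pressure.
Equation of motion (constant flow): PIP = Vt/C + R·V̇ + PEEP.
PIP = 460/65.7 + 16.4×0.55 + 10 = 7.002 + 9.02 + 10 = 26.022 cmH2O.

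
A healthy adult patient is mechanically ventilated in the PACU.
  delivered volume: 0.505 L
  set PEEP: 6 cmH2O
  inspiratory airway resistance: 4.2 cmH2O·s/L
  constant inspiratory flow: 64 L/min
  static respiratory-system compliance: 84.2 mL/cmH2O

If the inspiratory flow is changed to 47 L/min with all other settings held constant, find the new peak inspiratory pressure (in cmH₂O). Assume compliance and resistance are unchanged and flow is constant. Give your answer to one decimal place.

15.3

Flow: 64 L/min ÷ 60 = 1.0667 L/s.
New flow: 47 L/min ÷ 60 = 0.7833 L/s.
PIP = Vt/C + R·V̇ + PEEP (constant-flow equation of motion).
Only the resistive term changes: ΔPIP = R × ΔV̇ = 4.2 × (0.7833 − 1.0667) = 4.2 × -0.2834 = -1.19 cmH2O.
Original PIP = 505/84.2 + 4.2×1.0667 + 6 = 16.478 cmH2O; new PIP = 16.478 + (-1.19) = 15.288 cmH2O.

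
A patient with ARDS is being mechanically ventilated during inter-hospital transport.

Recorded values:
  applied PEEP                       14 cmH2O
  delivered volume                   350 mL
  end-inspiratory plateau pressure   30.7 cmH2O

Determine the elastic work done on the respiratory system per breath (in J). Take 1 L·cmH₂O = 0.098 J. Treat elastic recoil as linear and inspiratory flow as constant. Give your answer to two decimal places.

0.29

Elastic work ≈ ½ × (Pplat − PEEP) × Vt = 0.5 × (30.7 − 14) × 0.350 L = 0.5 × 16.7 × 0.350 = 2.923 L·cmH2O.
× 0.098 J/(L·cmH2O) → 0.2865 J.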